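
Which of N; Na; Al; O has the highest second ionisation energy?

IE_2 is the cost of taking one more electron from the +1 cation: N⁺ still has 4 valence electrons; Na⁺ is the bare [Ne] core; Al⁺ still has 2 valence electrons; O⁺ still has 5 valence electrons.
Breaking into a closed-shell core is much more expensive than removing a leftover valence electron — Na has the largest IE_2 here.
Valence configurations: N⁺ [He]2s²2p², Al⁺ [Ne]3s², O⁺ [He]2s²2p³.
Tabulated IE_2 (kJ/mol): N 2856, Na 4562, Al 1817, O 3388.
Hence IE_2: Al < N < O < Na.

Na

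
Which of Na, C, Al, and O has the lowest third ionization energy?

The third ionization energy removes an electron from the +2 ion. For each element: Na²⁺ is already 1 electron into the core; C²⁺ still has 2 valence electrons; Al²⁺ still has 1 valence electron; O²⁺ still has 4 valence electrons.
Core electrons are held far more tightly than valence electrons, so Na tops the IE_3 order.
Valence configurations: C²⁺ [He]2s², Al²⁺ [Ne]3s¹, O²⁺ [He]2s²2p².
Approximate IE_3 values (kJ/mol): Na 6910, C 4620, Al 2745, O 5300.
Overall IE_3 order: Al < C < O < Na.

Al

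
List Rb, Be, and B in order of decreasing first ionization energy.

Be is in period 2, group 2; B is in period 2, group 13; Rb is in period 5, group 1.
First ionization energy rises across a period (greater Z_eff holds electrons more tightly) and falls down a group (valence electrons are farther from the nucleus).
Here both period and group differ, so the two effects have to be weighed against each other.
B > Rb: both effects reinforce here, so B is clearly the higher of the two.
Be > B: this pair runs against the simple trend — see the exception note.
Note the exception: Be has a higher first ionization energy than B, contrary to the simple trend — removing B's lone 2p electron is easier than breaking Be's filled 2s².
Approximate values (kJ/mol): Be 900, B 801, Rb 403.
So from highest to lowest: Be > B > Rb.

Be > B > Rb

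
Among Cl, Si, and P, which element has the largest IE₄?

Cl

Consider each +3 ion: Cl³⁺ still has 4 valence electrons; Si³⁺ still has 1 valence electron; P³⁺ still has 2 valence electrons.
All are still removing valence electrons, so compare the +3 ions as you would atoms: IE_4 generally rises across a period (higher Z_eff) and falls down a group (larger shell), subject to the usual subshell exceptions.
Valence configurations: Cl³⁺ [Ne]3s²3p², Si³⁺ [Ne]3s¹, P³⁺ [Ne]3s².
Tabulated IE_4 (kJ/mol): Cl 5159, Si 4356, P 4964.
Putting it together, IE_4: Si < P < Cl.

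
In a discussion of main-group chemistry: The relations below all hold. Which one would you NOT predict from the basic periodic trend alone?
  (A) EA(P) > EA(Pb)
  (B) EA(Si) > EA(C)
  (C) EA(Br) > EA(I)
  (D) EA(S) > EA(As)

(B)

The general trend: electron affinity increases across a period and decreases down a group.
(A) P (period 3, group 15) vs Pb (period 6, group 14): the stated order agrees with the simple trend.
(B) Si (period 3, group 14) vs C (period 2, group 14): the stated order contradicts the simple trend.
(C) Br (period 4, group 17) vs I (period 5, group 17): the stated order agrees with the simple trend.
(D) S (period 3, group 16) vs As (period 4, group 15): the stated order agrees with the simple trend.
The exception is (B): Si's larger, more diffuse 3p orbitals accept an added electron slightly more readily than C's compact 2p.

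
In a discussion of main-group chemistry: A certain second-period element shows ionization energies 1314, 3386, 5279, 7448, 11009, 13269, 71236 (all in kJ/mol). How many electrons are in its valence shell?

6

Look for the largest jump between consecutive ionization energies: IE7/IE6 ≈ 5.4, far larger than any earlier ratio.
That jump marks the point where a core electron is being removed. So the atom has 6 valence electrons.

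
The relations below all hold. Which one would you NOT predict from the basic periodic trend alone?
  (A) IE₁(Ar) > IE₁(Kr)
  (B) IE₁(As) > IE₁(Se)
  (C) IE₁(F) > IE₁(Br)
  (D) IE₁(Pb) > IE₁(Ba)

(B)

The general trend: first ionization energy increases across a period and decreases down a group.
(A) Ar (period 3, group 18) vs Kr (period 4, group 18): the stated order agrees with the simple trend.
(B) As (period 4, group 15) vs Se (period 4, group 16): the stated order contradicts the simple trend.
(C) F (period 2, group 17) vs Br (period 4, group 17): the stated order agrees with the simple trend.
(D) Pb (period 6, group 14) vs Ba (period 6, group 2): the stated order agrees with the simple trend.
The exception is (B): Se (4p⁴) ionizes more easily than half-filled As (4p³).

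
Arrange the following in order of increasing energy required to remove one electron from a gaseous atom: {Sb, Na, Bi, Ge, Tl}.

Na is in period 3, group 1; Ge is in period 4, group 14; Sb is in period 5, group 15; Tl is in period 6, group 13; Bi is in period 6, group 15.
Removing the outermost electron gets harder across a period and easier down a group.
These span different periods and groups, so the two trends combine.
Tl > Na: the two effects oppose for this pair; the across-period effect wins (589 vs 496 kJ/mol).
Bi > Tl: both are in period 6; the period trend gives Bi the larger value.
Ge > Bi: period and group pull opposite ways; the down-group shift dominates (762 vs 703 kJ/mol).
Sb > Ge: period and group pull opposite ways; the across-period shift dominates (831 vs 762 kJ/mol).
Tabulated first ionization energy (kJ/mol): Na 496, Ge 762, Sb 831, Tl 589, Bi 703.
So from lowest to highest: Na < Tl < Bi < Ge < Sb.

Na < Tl < Bi < Ge < Sb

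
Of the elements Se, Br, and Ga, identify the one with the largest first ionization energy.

Br

Ga is in period 4, group 13; Se is in period 4, group 16; Br is in period 4, group 17.
IE₁ increases left→right with effective nuclear charge and decreases top→bottom as the valence shell moves farther out.
All lie in period 4, so first ionization energy increases left to right.
The largest first ionization energy among these belongs to Br.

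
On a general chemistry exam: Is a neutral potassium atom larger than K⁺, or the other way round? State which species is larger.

Forming K⁺ removes 1 electron from K. Fewer electrons for the same nuclear charge means less shielding and a higher Z_eff on the remaining electrons, and for main-group metals the entire outer shell is lost.
A cation is smaller than its parent atom: K⁺ < K.

K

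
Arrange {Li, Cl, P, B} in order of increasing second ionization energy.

After 1 electron has been removed, what remains? Li⁺ is the bare [He] core; Cl⁺ still has 6 valence electrons; P⁺ still has 4 valence electrons; B⁺ still has 2 valence electrons.
Pulling an electron out of a noble-gas core costs far more than removing a remaining valence electron, so Li sits at the high end of IE_2.
Valence configurations: Cl⁺ [Ne]3s²3p⁴, P⁺ [Ne]3s²3p², B⁺ [He]2s².
Tabulated IE_2 (kJ/mol): Li 7298, Cl 2298, P 1907, B 2427.
Putting it together, IE_2: P < Cl < B < Li.

P, Cl, B, Li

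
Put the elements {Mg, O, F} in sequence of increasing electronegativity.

Smaller atoms with higher effective nuclear charge are more electronegative.
These span different periods and groups, so the two trends combine.
O > Mg: both effects reinforce here, so O is clearly the higher of the two.
F > O: both are in period 2; the period trend gives F the larger value.
Approximate values (Pauling): O 3.44, F 3.98, Mg 1.31.
So from lowest to highest: Mg < O < F.

Mg, O, F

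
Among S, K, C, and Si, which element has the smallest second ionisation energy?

IE_2 is the cost of taking one more electron from the +1 cation: S⁺ still has 5 valence electrons; K⁺ is the bare [Ar] core; C⁺ still has 3 valence electrons; Si⁺ still has 3 valence electrons.
Core electrons are held far more tightly than valence electrons, so K tops the IE_2 order.
Valence configurations: S⁺ [Ne]3s²3p³, C⁺ [He]2s²2p¹, Si⁺ [Ne]3s²3p¹.
The numbers (kJ/mol): S 2252, K 3052, C 2353, Si 1577.
Putting it together, IE_2: Si < S < C < K.

Si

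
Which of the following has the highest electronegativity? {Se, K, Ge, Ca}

Se

K is in period 4, group 1; Ca is in period 4, group 2; Ge is in period 4, group 14; Se is in period 4, group 16.
Electronegativity increases across a period and decreases down a group, tracking effective nuclear charge and atomic size.
All lie in period 4, so electronegativity increases left to right.
The highest electronegativity among these belongs to Se.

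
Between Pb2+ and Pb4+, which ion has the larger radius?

Pb2+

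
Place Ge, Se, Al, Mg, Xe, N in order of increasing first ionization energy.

Al < Mg < Ge < Se < Xe < N

N is in period 2, group 15; Mg is in period 3, group 2; Al is in period 3, group 13; Ge is in period 4, group 14; Se is in period 4, group 16; Xe is in period 5, group 18.
Across a period the outer electron is held more tightly (higher IE₁); down a group it sits in a higher shell, more shielded, and comes off more easily.
Neither a single period nor a single group — weigh both effects.
Mg > Al: this pair runs against the simple trend — see the exception note.
Ge > Mg: the two effects oppose for this pair; the across-period effect wins (762 vs 738 kJ/mol).
Se > Ge: both are in period 4; the period trend gives Se the larger value.
Xe > Se: period and group pull opposite ways; the across-period shift dominates (1170 vs 941 kJ/mol).
N > Xe: period and group pull opposite ways; the down-group shift dominates (1402 vs 1170 kJ/mol).
Note the exception: Mg has a higher first ionization energy than Al, contrary to the simple trend — Al's single 3p electron is easier to remove than one from Mg's filled 3s².
Approximate values (kJ/mol): N 1402, Mg 738, Al 578, Ge 762, Se 941, Xe 1170.
So from lowest to highest: Al < Mg < Ge < Se < Xe < N.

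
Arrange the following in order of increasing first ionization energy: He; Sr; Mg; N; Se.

Sr < Mg < Se < N < He

First ionization energy rises across a period (greater Z_eff holds electrons more tightly) and falls down a group (valence electrons are farther from the nucleus).
These span different periods and groups, so the two trends combine.
Mg > Sr: they share group 2; the group trend gives Mg the larger value.
Se > Mg: period and group pull opposite ways; the across-period shift dominates (941 vs 738 kJ/mol).
N > Se: period and group pull opposite ways; the down-group shift dominates (1402 vs 941 kJ/mol).
He > N: relative to N, both the across-period and down-group shifts push He's first ionization energy up.
For reference (kJ/mol): He 2372, N 1402, Mg 738, Se 941, Sr 550.
So from lowest to highest: Sr < Mg < Se < N < He.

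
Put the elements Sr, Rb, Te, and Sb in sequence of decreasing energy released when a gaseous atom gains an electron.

Te > Sb > Rb > Sr

Rb is in period 5, group 1; Sr is in period 5, group 2; Sb is in period 5, group 15; Te is in period 5, group 16.
Atoms with high Z_eff and room in the valence shell (especially the halogens) have the most exothermic electron affinities.
All lie in period 5; the across-period trend (electron affinity increases left to right) applies, with the exception below.
Note the exception: Rb has a higher electron affinity than Sr, contrary to the simple trend — adding an electron to Sr (ns²) has to open a new, higher-energy np subshell, which is unfavourable.
Tabulated electron affinity (kJ/mol): Rb 47, Sr 5, Sb 103, Te 190.
So from highest to lowest: Te > Sb > Rb > Sr.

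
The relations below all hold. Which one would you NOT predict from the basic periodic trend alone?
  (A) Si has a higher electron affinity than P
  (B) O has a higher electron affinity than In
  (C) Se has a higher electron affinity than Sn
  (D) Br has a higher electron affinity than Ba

The general trend: electron affinity increases across a period and decreases down a group.
(A) Si (period 3, group 14) vs P (period 3, group 15): the stated order contradicts the simple trend.
(B) O (period 2, group 16) vs In (period 5, group 13): the stated order agrees with the simple trend.
(C) Se (period 4, group 16) vs Sn (period 5, group 14): the stated order agrees with the simple trend.
(D) Br (period 4, group 17) vs Ba (period 6, group 2): the stated order agrees with the simple trend.
The exception is (A): adding an electron to P's half-filled 3p³ is unfavourable, so Si (3p²) has the more exothermic EA.

(A)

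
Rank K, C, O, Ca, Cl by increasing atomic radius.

O < C < Cl < Ca < K

Radius decreases left→right (rising Z_eff, same n) and increases top→bottom (higher n).
Here both period and group differ, so the two effects have to be weighed against each other.
C > O: both are in period 2; the period trend gives C the larger value.
Cl > C: period and group pull opposite ways; the down-group shift dominates (99 vs 75 pm).
Ca > Cl: relative to Cl, both the across-period and down-group shifts push Ca's atomic radius up.
K > Ca: K lies to the left of Ca in period 4, so the across-period effect alone puts K larger.
Approximate values (pm): C 75, O 63, Cl 99, K 196, Ca 171.
So from smallest to largest: O < C < Cl < Ca < K.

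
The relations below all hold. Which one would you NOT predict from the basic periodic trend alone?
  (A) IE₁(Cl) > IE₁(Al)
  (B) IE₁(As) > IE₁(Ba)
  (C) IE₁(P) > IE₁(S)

(C)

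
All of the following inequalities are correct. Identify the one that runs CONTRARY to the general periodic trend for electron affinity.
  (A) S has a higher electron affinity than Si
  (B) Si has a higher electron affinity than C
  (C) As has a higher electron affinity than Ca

(B)

The general trend: electron affinity increases across a period and decreases down a group.
(A) S (period 3, group 16) vs Si (period 3, group 14): the stated order agrees with the simple trend.
(B) Si (period 3, group 14) vs C (period 2, group 14): the stated order contradicts the simple trend.
(C) As (period 4, group 15) vs Ca (period 4, group 2): the stated order agrees with the simple trend.
The exception is (B): Si's larger, more diffuse 3p orbitals accept an added electron slightly more readily than C's compact 2p.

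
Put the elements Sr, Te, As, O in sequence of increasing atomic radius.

O < As < Te < Sr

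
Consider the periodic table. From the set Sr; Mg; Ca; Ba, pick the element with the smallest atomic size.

Mg

Atomic radius shrinks across a period as nuclear charge pulls the same shell inward, and grows down a group as new shells are added.
All are in group 2, so atomic radius increases down the group.
The smallest atomic size among these belongs to Mg.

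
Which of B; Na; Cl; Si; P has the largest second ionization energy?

Na

IE_2 is the cost of taking one more electron from the +1 cation: B⁺ still has 2 valence electrons; Na⁺ is the bare [Ne] core; Cl⁺ still has 6 valence electrons; Si⁺ still has 3 valence electrons; P⁺ still has 4 valence electrons.
Breaking into a closed-shell core is much more expensive than removing a leftover valence electron — Na has the largest IE_2 here.
Valence configurations: B⁺ [He]2s², Cl⁺ [Ne]3s²3p⁴, Si⁺ [Ne]3s²3p¹, P⁺ [Ne]3s²3p².
Approximate IE_2 values (kJ/mol): B 2427, Na 4562, Cl 2298, Si 1577, P 1907.
Hence IE_2: Si < P < Cl < B < Na.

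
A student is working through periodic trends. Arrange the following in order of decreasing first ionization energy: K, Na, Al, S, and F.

F > S > Al > Na > K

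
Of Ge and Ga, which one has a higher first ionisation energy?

Ge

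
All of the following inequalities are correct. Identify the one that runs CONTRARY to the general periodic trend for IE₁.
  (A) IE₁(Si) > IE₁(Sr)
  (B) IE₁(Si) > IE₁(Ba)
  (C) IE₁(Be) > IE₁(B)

The general trend: IE₁ increases across a period and decreases down a group.
(A) Si (period 3, group 14) vs Sr (period 5, group 2): the stated order agrees with the simple trend.
(B) Si (period 3, group 14) vs Ba (period 6, group 2): the stated order agrees with the simple trend.
(C) Be (period 2, group 2) vs B (period 2, group 13): the stated order contradicts the simple trend.
The exception is (C): removing B's lone 2p electron is easier than breaking Be's filled 2s².

(C)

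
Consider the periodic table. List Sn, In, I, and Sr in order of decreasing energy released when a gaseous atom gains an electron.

I > Sn > In > Sr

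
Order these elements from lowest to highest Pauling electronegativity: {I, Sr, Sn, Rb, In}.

Rb < Sr < In < Sn < I

Rb is in period 5, group 1; Sr is in period 5, group 2; In is in period 5, group 13; Sn is in period 5, group 14; I is in period 5, group 17.
Atoms toward the upper right of the periodic table pull bonding electrons most strongly.
All lie in period 5, so electronegativity increases left to right.
So from lowest to highest: Rb < Sr < In < Sn < I.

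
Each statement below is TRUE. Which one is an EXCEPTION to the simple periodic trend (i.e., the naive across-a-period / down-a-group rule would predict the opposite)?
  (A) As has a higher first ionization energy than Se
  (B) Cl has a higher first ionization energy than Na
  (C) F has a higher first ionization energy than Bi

(A)

The general trend: first ionization energy increases across a period and decreases down a group.
(A) As (period 4, group 15) vs Se (period 4, group 16): the stated order contradicts the simple trend.
(B) Cl (period 3, group 17) vs Na (period 3, group 1): the stated order agrees with the simple trend.
(C) F (period 2, group 17) vs Bi (period 6, group 15): the stated order agrees with the simple trend.
The exception is (A): Se (4p⁴) ionizes more easily than half-filled As (4p³).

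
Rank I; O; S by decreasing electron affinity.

I > S > O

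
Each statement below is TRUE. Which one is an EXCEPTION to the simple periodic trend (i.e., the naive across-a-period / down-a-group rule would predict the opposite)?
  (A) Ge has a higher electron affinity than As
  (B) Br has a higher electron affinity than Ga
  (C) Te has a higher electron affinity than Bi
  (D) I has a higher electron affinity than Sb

(A)

The general trend: electron affinity increases across a period and decreases down a group.
(A) Ge (period 4, group 14) vs As (period 4, group 15): the stated order contradicts the simple trend.
(B) Br (period 4, group 17) vs Ga (period 4, group 13): the stated order agrees with the simple trend.
(C) Te (period 5, group 16) vs Bi (period 6, group 15): the stated order agrees with the simple trend.
(D) I (period 5, group 17) vs Sb (period 5, group 15): the stated order agrees with the simple trend.
The exception is (A): adding an electron to As's half-filled 4p³ is unfavourable, so Ge (4p²) has the more exothermic EA.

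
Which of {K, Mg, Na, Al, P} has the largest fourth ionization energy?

IE_4 is the cost of taking one more electron from the +3 cation: K³⁺ is already 2 electrons into the core; Mg³⁺ is already 1 electron into the core; Na³⁺ is already 2 electrons into the core; Al³⁺ is the bare [Ne] core; P³⁺ still has 2 valence electrons.
Pulling an electron out of a noble-gas core costs far more than removing a remaining valence electron, so K, Na, Mg and Al sit at the high end of IE_4.
Approximate IE_4 values (kJ/mol): K 5877, Mg 10543, Na 9543, Al 11577, P 4964.
Overall IE_4 order: P < K < Na < Mg < Al.

Al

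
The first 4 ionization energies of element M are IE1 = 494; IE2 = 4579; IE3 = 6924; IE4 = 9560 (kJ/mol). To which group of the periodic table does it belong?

Look for the largest jump between consecutive ionization energies: IE2/IE1 ≈ 9.3, far larger than any earlier ratio.
That jump marks the point where a core electron is being removed. So the atom has 1 valence electron.
A main-group element with 1 valence electron is in group 1.

Group 1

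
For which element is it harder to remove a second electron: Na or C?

After 1 electron has been removed, what remains? Na⁺ is the bare [Ne] core; C⁺ still has 3 valence electrons.
Core electrons are held far more tightly than valence electrons, so Na tops the IE_2 order.
Approximate IE_2 values (kJ/mol): Na 4562, C 2353.
So the second ionization energies run C < Na.

Na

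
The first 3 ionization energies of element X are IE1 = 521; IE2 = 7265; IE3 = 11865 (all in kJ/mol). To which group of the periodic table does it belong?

Group 1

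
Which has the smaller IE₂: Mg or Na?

Mg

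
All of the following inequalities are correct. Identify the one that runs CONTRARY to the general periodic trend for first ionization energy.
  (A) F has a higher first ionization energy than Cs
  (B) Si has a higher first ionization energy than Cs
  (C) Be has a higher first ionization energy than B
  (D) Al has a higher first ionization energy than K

(C)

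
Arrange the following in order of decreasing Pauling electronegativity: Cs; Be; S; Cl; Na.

Cl > S > Be > Na > Cs

Be is in period 2, group 2; Na is in period 3, group 1; S is in period 3, group 16; Cl is in period 3, group 17; Cs is in period 6, group 1.
EN rises left→right (higher Z_eff, smaller atoms) and falls top→bottom (larger, more shielded atoms).
Here both period and group differ, so the two effects have to be weighed against each other.
Na > Cs: Na sits above Cs in group 1, so the down-group effect alone puts Na higher.
Be > Na: relative to Na, both the across-period and down-group shifts push Be's electronegativity up.
S > Be: period and group pull opposite ways; the across-period shift dominates (2.58 vs 1.57).
Cl > S: both are in period 3; the period trend gives Cl the larger value.
For reference (Pauling): Be 1.57, Na 0.93, S 2.58, Cl 3.16, Cs 0.79.
So from highest to lowest: Cl > S > Be > Na > Cs.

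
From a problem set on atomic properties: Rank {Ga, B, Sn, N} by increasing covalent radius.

B is in period 2, group 13; N is in period 2, group 15; Ga is in period 4, group 13; Sn is in period 5, group 14.
Across a period the added protons contract the valence shell; down a group each new principal shell makes the atom larger.
These span different periods and groups, so the two trends combine.
B > N: both are in period 2; the period trend gives B the larger value.
Ga > B: Ga sits below B in group 13, so the down-group effect alone puts Ga larger.
Sn > Ga: period and group pull opposite ways; the down-group shift dominates (140 vs 124 pm).
For reference (pm): B 85, N 71, Ga 124, Sn 140.
So from smallest to largest: N < B < Ga < Sn.

N, B, Ga, Sn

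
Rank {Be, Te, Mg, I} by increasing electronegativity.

Be is in period 2, group 2; Mg is in period 3, group 2; Te is in period 5, group 16; I is in period 5, group 17.
Atoms toward the upper right of the periodic table pull bonding electrons most strongly.
Here both period and group differ, so the two effects have to be weighed against each other.
Be > Mg: Be sits above Mg in group 2, so the down-group effect alone puts Be higher.
Te > Be: the two effects oppose for this pair; the across-period effect wins (2.10 vs 1.57).
I > Te: both are in period 5; the period trend gives I the larger value.
Approximate values (Pauling): Be 1.57, Mg 1.31, Te 2.10, I 2.66.
So from lowest to highest: Mg < Be < Te < I.

Mg, Be, Te, I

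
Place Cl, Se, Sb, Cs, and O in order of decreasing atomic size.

O is in period 2, group 16; Cl is in period 3, group 17; Se is in period 4, group 16; Sb is in period 5, group 15; Cs is in period 6, group 1.
Moving right in a period, electrons are added to the same shell under a stronger nuclear pull, so atoms get smaller; moving down, a new shell is opened and atoms get larger.
Neither a single period nor a single group — weigh both effects.
Cl > O: the two effects oppose for this pair; the down-group effect wins (99 vs 63 pm).
Se > Cl: both effects reinforce here, so Se is clearly the larger of the two.
Sb > Se: both effects reinforce here, so Sb is clearly the larger of the two.
Cs > Sb: both effects reinforce here, so Cs is clearly the larger of the two.
For reference (pm): O 63, Cl 99, Se 116, Sb 140, Cs 232.
So from largest to smallest: Cs > Sb > Se > Cl > O.

Cs > Sb > Se > Cl > O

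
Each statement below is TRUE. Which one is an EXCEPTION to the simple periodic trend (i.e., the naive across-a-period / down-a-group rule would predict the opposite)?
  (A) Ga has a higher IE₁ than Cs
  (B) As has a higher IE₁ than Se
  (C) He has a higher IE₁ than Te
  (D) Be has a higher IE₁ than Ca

The general trend: IE₁ increases across a period and decreases down a group.
(A) Ga (period 4, group 13) vs Cs (period 6, group 1): the stated order agrees with the simple trend.
(B) As (period 4, group 15) vs Se (period 4, group 16): the stated order contradicts the simple trend.
(C) He (period 1, group 18) vs Te (period 5, group 16): the stated order agrees with the simple trend.
(D) Be (period 2, group 2) vs Ca (period 4, group 2): the stated order agrees with the simple trend.
The exception is (B): Se (4p⁴) ionizes more easily than half-filled As (4p³).

(B)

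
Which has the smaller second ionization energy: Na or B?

B

Consider each +1 ion: Na⁺ is the bare [Ne] core; B⁺ still has 2 valence electrons.
Core electrons are held far more tightly than valence electrons, so Na tops the IE_2 order.
The numbers (kJ/mol): Na 4562, B 2427.
Overall IE_2 order: B < Na.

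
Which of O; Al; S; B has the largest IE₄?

B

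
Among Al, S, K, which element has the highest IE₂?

K

Consider each +1 ion: Al⁺ still has 2 valence electrons; S⁺ still has 5 valence electrons; K⁺ is the bare [Ar] core.
Core electrons are held far more tightly than valence electrons, so K tops the IE_2 order.
Valence configurations: Al⁺ [Ne]3s², S⁺ [Ne]3s²3p³.
The numbers (kJ/mol): Al 1817, S 2252, K 3052.
Hence IE_2: Al < S < K.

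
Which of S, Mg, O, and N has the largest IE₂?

O

After 1 electron has been removed, what remains? S⁺ still has 5 valence electrons; Mg⁺ still has 1 valence electron; O⁺ still has 5 valence electrons; N⁺ still has 4 valence electrons.
All are still removing valence electrons, so compare the +1 ions as you would atoms: IE_2 generally rises across a period (higher Z_eff) and falls down a group (larger shell), subject to the usual subshell exceptions.
Valence configurations: S⁺ [Ne]3s²3p³, Mg⁺ [Ne]3s¹, O⁺ [He]2s²2p³, N⁺ [He]2s²2p².
Tabulated IE_2 (kJ/mol): S 2252, Mg 1451, O 3388, N 2856.
So the second ionization energies run Mg < S < N < O.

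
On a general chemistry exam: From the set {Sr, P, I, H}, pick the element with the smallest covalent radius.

H is in period 1, group 1; P is in period 3, group 15; Sr is in period 5, group 2; I is in period 5, group 17.
Moving right in a period, electrons are added to the same shell under a stronger nuclear pull, so atoms get smaller; moving down, a new shell is opened and atoms get larger.
Neither a single period nor a single group — weigh both effects.
P > H: the two effects oppose for this pair; the down-group effect wins (111 vs 32 pm).
I > P: period and group pull opposite ways; the down-group shift dominates (133 vs 111 pm).
Sr > I: both are in period 5; the period trend gives Sr the larger value.
Tabulated atomic radius (pm): H 32, P 111, Sr 185, I 133.
The smallest covalent radius among these belongs to H.

H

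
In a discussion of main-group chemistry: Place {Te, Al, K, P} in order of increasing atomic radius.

Al is in period 3, group 13; P is in period 3, group 15; K is in period 4, group 1; Te is in period 5, group 16.
Across a period the added protons contract the valence shell; down a group each new principal shell makes the atom larger.
Here both period and group differ, so the two effects have to be weighed against each other.
Al > P: Al lies to the left of P in period 3, so the across-period effect alone puts Al larger.
Te > Al: the two effects oppose for this pair; the down-group effect wins (136 vs 126 pm).
K > Te: the two effects oppose for this pair; the across-period effect wins (196 vs 136 pm).
Approximate values (pm): Al 126, P 111, K 196, Te 136.
So from smallest to largest: P < Al < Te < K.

P < Al < Te < K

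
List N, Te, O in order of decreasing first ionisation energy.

N > O > Te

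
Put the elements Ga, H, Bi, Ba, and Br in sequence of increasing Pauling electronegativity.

H is in period 1, group 1; Ga is in period 4, group 13; Br is in period 4, group 17; Ba is in period 6, group 2; Bi is in period 6, group 15.
Atoms toward the upper right of the periodic table pull bonding electrons most strongly.
Here both period and group differ, so the two effects have to be weighed against each other.
Ga > Ba: both effects reinforce here, so Ga is clearly the higher of the two.
Bi > Ga: the two effects oppose for this pair; the across-period effect wins (2.02 vs 1.81).
H > Bi: the two effects oppose for this pair; the down-group effect wins (2.20 vs 2.02).
Br > H: period and group pull opposite ways; the across-period shift dominates (2.96 vs 2.20).
Approximate values (Pauling): H 2.20, Ga 1.81, Br 2.96, Ba 0.89, Bi 2.02.
So from lowest to highest: Ba < Ga < Bi < H < Br.

Ba < Ga < Bi < H < Br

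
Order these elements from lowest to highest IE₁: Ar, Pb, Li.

Li, Pb, Ar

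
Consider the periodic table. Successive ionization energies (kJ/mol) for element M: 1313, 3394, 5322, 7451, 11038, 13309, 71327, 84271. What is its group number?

Look for the largest jump between consecutive ionization energies: IE7/IE6 ≈ 5.4, far larger than any earlier ratio.
That jump marks the point where a core electron is being removed. So the atom has 6 valence electrons.
A main-group element with 6 valence electrons is in group 16.

Group 16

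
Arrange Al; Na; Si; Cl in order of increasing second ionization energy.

Si < Al < Cl < Na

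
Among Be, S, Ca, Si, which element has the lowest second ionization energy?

The second ionization energy removes an electron from the +1 ion. For each element: Be⁺ still has 1 valence electron; S⁺ still has 5 valence electrons; Ca⁺ still has 1 valence electron; Si⁺ still has 3 valence electrons.
All are still removing valence electrons, so compare the +1 ions as you would atoms: IE_2 generally rises across a period (higher Z_eff) and falls down a group (larger shell), subject to the usual subshell exceptions.
Valence configurations: Be⁺ [He]2s¹, S⁺ [Ne]3s²3p³, Ca⁺ [Ar]4s¹, Si⁺ [Ne]3s²3p¹.
The numbers (kJ/mol): Be 1757, S 2252, Ca 1145, Si 1577.
Overall IE_2 order: Ca < Si < Be < S.

Ca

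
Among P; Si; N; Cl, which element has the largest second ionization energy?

N

After 1 electron has been removed, what remains? P⁺ still has 4 valence electrons; Si⁺ still has 3 valence electrons; N⁺ still has 4 valence electrons; Cl⁺ still has 6 valence electrons.
All are still removing valence electrons, so compare the +1 ions as you would atoms: IE_2 generally rises across a period (higher Z_eff) and falls down a group (larger shell), subject to the usual subshell exceptions.
Valence configurations: P⁺ [Ne]3s²3p², Si⁺ [Ne]3s²3p¹, N⁺ [He]2s²2p², Cl⁺ [Ne]3s²3p⁴.
Approximate IE_2 values (kJ/mol): P 1907, Si 1577, N 2856, Cl 2298.
So the second ionization energies run Si < P < Cl < N.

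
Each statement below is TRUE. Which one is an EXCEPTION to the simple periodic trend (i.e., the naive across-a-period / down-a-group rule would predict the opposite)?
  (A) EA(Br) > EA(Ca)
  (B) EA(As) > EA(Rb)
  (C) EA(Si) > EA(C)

(C)

The general trend: electron affinity increases across a period and decreases down a group.
(A) Br (period 4, group 17) vs Ca (period 4, group 2): the stated order agrees with the simple trend.
(B) As (period 4, group 15) vs Rb (period 5, group 1): the stated order agrees with the simple trend.
(C) Si (period 3, group 14) vs C (period 2, group 14): the stated order contradicts the simple trend.
The exception is (C): Si's larger, more diffuse 3p orbitals accept an added electron slightly more readily than C's compact 2p.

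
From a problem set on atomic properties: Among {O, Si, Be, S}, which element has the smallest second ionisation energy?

Si

The second ionization energy removes an electron from the +1 ion. For each element: O⁺ still has 5 valence electrons; Si⁺ still has 3 valence electrons; Be⁺ still has 1 valence electron; S⁺ still has 5 valence electrons.
All are still removing valence electrons, so compare the +1 ions as you would atoms: IE_2 generally rises across a period (higher Z_eff) and falls down a group (larger shell), subject to the usual subshell exceptions.
Valence configurations: O⁺ [He]2s²2p³, Si⁺ [Ne]3s²3p¹, Be⁺ [He]2s¹, S⁺ [Ne]3s²3p³.
Approximate IE_2 values (kJ/mol): O 3388, Si 1577, Be 1757, S 2252.
Putting it together, IE_2: Si < Be < S < O.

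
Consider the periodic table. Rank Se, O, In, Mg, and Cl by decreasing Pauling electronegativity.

O is in period 2, group 16; Mg is in period 3, group 2; Cl is in period 3, group 17; Se is in period 4, group 16; In is in period 5, group 13.
Electronegativity increases across a period and decreases down a group, tracking effective nuclear charge and atomic size.
These span different periods and groups, so the two trends combine.
In > Mg: the two effects oppose for this pair; the across-period effect wins (1.78 vs 1.31).
Se > In: both effects reinforce here, so Se is clearly the higher of the two.
Cl > Se: both effects reinforce here, so Cl is clearly the higher of the two.
O > Cl: period and group pull opposite ways; the down-group shift dominates (3.44 vs 3.16).
Tabulated electronegativity (Pauling): O 3.44, Mg 1.31, Cl 3.16, Se 2.55, In 1.78.
So from highest to lowest: O > Cl > Se > In > Mg.

O > Cl > Se > In > Mg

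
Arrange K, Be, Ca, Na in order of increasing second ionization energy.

Ca < Be < K < Na

Consider each +1 ion: K⁺ is the bare [Ar] core; Be⁺ still has 1 valence electron; Ca⁺ still has 1 valence electron; Na⁺ is the bare [Ne] core.
Breaking into a closed-shell core is much more expensive than removing a leftover valence electron — K and Na have the largest IE_2 here.
Valence configurations: Be⁺ [He]2s¹, Ca⁺ [Ar]4s¹.
The numbers (kJ/mol): K 3052, Be 1757, Ca 1145, Na 4562.
Hence IE_2: Ca < Be < K < Na.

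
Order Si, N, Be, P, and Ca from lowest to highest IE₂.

Ca < Si < Be < P < N

After 1 electron has been removed, what remains? Si⁺ still has 3 valence electrons; N⁺ still has 4 valence electrons; Be⁺ still has 1 valence electron; P⁺ still has 4 valence electrons; Ca⁺ still has 1 valence electron.
All are still removing valence electrons, so compare the +1 ions as you would atoms: IE_2 generally rises across a period (higher Z_eff) and falls down a group (larger shell), subject to the usual subshell exceptions.
Valence configurations: Si⁺ [Ne]3s²3p¹, N⁺ [He]2s²2p², Be⁺ [He]2s¹, P⁺ [Ne]3s²3p², Ca⁺ [Ar]4s¹.
Approximate IE_2 values (kJ/mol): Si 1577, N 2856, Be 1757, P 1907, Ca 1145.
Putting it together, IE_2: Ca < Si < Be < P < N.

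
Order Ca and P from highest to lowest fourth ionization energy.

Consider each +3 ion: Ca³⁺ is already 1 electron into the core; P³⁺ still has 2 valence electrons.
Breaking into a closed-shell core is much more expensive than removing a leftover valence electron — Ca has the largest IE_4 here.
Tabulated IE_4 (kJ/mol): Ca 6491, P 4964.
Putting it together, IE_4: P < Ca.

Ca > P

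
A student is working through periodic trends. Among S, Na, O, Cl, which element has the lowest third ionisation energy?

S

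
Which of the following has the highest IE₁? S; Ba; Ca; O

O is in period 2, group 16; S is in period 3, group 16; Ca is in period 4, group 2; Ba is in period 6, group 2.
Removing the outermost electron gets harder across a period and easier down a group.
Here both period and group differ, so the two effects have to be weighed against each other.
Ca > Ba: they share group 2; the group trend gives Ca the larger value.
S > Ca: relative to Ca, both the across-period and down-group shifts push S's first ionization energy up.
O > S: O sits above S in group 16, so the down-group effect alone puts O higher.
For reference (kJ/mol): O 1314, S 1000, Ca 590, Ba 503.
The highest IE₁ among these belongs to O.

O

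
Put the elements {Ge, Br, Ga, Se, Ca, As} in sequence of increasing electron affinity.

Ca, Ga, As, Ge, Se, Br

Atoms with high Z_eff and room in the valence shell (especially the halogens) have the most exothermic electron affinities.
All lie in period 4; the across-period trend (electron affinity increases left to right) applies, with the exception below.
Note the exception: Ge has a higher electron affinity than As, contrary to the simple trend — adding an electron to As's half-filled 4p³ is unfavourable, so Ge (4p²) has the more exothermic EA.
Tabulated electron affinity (kJ/mol): Ca 2, Ga 29, Ge 119, As 78, Se 195, Br 325.
So from lowest to highest: Ca < Ga < As < Ge < Se < Br.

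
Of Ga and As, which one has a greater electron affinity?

Adding an electron releases more energy for atoms nearer the top right (short of the noble gases).
All lie in period 4, so electron affinity increases left to right.
So As has the greater electron affinity (As > Ga).

As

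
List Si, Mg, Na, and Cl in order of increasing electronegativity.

Na, Mg, Si, Cl

Na is in period 3, group 1; Mg is in period 3, group 2; Si is in period 3, group 14; Cl is in period 3, group 17.
Atoms toward the upper right of the periodic table pull bonding electrons most strongly.
All lie in period 3, so electronegativity increases left to right.
So from lowest to highest: Na < Mg < Si < Cl.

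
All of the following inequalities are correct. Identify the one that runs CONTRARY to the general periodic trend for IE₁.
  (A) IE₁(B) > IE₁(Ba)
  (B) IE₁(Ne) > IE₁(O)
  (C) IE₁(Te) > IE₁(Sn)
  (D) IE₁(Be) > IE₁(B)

(D)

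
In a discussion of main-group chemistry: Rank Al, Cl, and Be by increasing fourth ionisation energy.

IE_4 is the cost of taking one more electron from the +3 cation: Al³⁺ is the bare [Ne] core; Cl³⁺ still has 4 valence electrons; Be³⁺ is already 1 electron into the core.
Breaking into a closed-shell core is much more expensive than removing a leftover valence electron — Al and Be have the largest IE_4 here.
Tabulated IE_4 (kJ/mol): Al 11577, Cl 5159, Be 21007.
Hence IE_4: Cl < Al < Be.

Cl < Al < Be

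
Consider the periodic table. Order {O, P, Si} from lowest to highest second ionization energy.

Si, P, O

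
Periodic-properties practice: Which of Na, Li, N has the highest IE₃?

Li

The third ionization energy removes an electron from the +2 ion. For each element: Na²⁺ is already 1 electron into the core; Li²⁺ is already 1 electron into the core; N²⁺ still has 3 valence electrons.
Core electrons are held far more tightly than valence electrons, so Na and Li top the IE_3 order.
The numbers (kJ/mol): Na 6910, Li 11815, N 4578.
Hence IE_3: N < Na < Li.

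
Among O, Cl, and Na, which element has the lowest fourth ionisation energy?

IE_4 is the cost of taking one more electron from the +3 cation: O³⁺ still has 3 valence electrons; Cl³⁺ still has 4 valence electrons; Na³⁺ is already 2 electrons into the core.
Breaking into a closed-shell core is much more expensive than removing a leftover valence electron — Na has the largest IE_4 here.
Valence configurations: O³⁺ [He]2s²2p¹, Cl³⁺ [Ne]3s²3p².
Approximate IE_4 values (kJ/mol): O 7469, Cl 5159, Na 9543.
Hence IE_4: Cl < O < Na.

Cl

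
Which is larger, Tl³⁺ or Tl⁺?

Both ions have Z = 81 protons, but Tl³⁺ has lost more electrons, so its remaining electrons feel a larger effective nuclear charge per electron and are pulled in more tightly.
Higher positive charge → smaller ion, so Tl⁺ > Tl³⁺.

Tl⁺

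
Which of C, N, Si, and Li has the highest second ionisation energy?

Li

The second ionization energy removes an electron from the +1 ion. For each element: C⁺ still has 3 valence electrons; N⁺ still has 4 valence electrons; Si⁺ still has 3 valence electrons; Li⁺ is the bare [He] core.
Core electrons are held far more tightly than valence electrons, so Li tops the IE_2 order.
Valence configurations: C⁺ [He]2s²2p¹, N⁺ [He]2s²2p², Si⁺ [Ne]3s²3p¹.
Approximate IE_2 values (kJ/mol): C 2353, N 2856, Si 1577, Li 7298.
Overall IE_2 order: Si < C < N < Li.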